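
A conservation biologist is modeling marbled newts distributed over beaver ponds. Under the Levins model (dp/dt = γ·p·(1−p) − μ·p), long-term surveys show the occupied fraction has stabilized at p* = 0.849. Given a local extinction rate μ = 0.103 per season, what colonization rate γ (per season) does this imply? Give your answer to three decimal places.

At equilibrium γ(1−p*) = μ, so γ = μ/(1−p*).
γ = 0.103/(1 − 0.849) = 0.103/0.1510 = 0.6821.

0.682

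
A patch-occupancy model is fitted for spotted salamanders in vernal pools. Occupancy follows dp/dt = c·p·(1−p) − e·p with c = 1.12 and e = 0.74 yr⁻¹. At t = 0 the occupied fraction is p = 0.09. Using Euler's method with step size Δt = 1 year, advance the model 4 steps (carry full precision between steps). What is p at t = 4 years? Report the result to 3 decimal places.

0.208

Update rule: p ← p + [c·p·(1−p) − e·p]·Δt with Δt = 1.
p: 0.09000 → 0.11513  (Δp = +0.02513)
p: 0.11513 → 0.14403  (Δp = +0.02890)
p: 0.14403 → 0.17553  (Δp = +0.03150)
p: 0.17553 → 0.20772  (Δp = +0.03219)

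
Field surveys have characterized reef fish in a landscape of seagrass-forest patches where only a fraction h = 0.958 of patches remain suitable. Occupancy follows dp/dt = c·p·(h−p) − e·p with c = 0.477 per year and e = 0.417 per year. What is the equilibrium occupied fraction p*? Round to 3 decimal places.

0.084

Setting dp/dt = 0 and dividing by p* gives c·(h−p*) = e.
So p* = h − e/c = 0.958 − 0.417/0.477 = 0.958 − 0.8742 = 0.0838.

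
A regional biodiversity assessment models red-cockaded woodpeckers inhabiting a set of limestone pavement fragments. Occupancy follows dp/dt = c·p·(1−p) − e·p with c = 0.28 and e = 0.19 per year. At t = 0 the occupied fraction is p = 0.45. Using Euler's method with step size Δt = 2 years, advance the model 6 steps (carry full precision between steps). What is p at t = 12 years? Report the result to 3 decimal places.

0.350

Update rule: p ← p + [c·p·(1−p) − e·p]·Δt with Δt = 2.
  1  |  dp/dt·Δt = -0.032400  |  p_1 = 0.417600
  2  |  dp/dt·Δt = -0.022490  |  p_2 = 0.395110
  3  |  dp/dt·Δt = -0.016303  |  p_3 = 0.378807
  4  |  dp/dt·Δt = -0.012172  |  p_4 = 0.366635
  5  |  dp/dt·Δt = -0.009282  |  p_5 = 0.357354
  6  |  dp/dt·Δt = -0.007189  |  p_6 = 0.350164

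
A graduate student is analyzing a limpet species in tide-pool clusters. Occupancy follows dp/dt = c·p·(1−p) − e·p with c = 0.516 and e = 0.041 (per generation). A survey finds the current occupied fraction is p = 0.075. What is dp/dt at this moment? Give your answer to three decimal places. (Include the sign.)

0.033

Colonization term: c·p·(1−p) = 0.516×0.075×0.9250 = 0.03580.
Extinction term: e·p = 0.00308.
dp/dt = 0.03580 − 0.00308 = 0.03272.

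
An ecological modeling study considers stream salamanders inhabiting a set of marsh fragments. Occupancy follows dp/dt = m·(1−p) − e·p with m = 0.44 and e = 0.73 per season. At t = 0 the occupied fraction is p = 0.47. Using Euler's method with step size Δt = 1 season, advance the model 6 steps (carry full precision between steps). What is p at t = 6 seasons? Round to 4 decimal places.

Update rule: p ← p + [m·(1−p) − e·p]·Δt with Δt = 1.
step 1: Δp = -0.10990, p = 0.36010
step 2: Δp = +0.01868, p = 0.37878
step 3: Δp = -0.00318, p = 0.37561
step 4: Δp = +0.00054, p = 0.37615
step 5: Δp = -0.00009, p = 0.37606
step 6: Δp = +0.00002, p = 0.37607

0.3761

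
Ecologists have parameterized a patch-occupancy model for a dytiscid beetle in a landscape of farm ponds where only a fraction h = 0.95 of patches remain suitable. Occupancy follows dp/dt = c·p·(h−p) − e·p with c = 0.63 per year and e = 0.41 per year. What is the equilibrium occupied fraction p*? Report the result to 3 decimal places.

Setting dp/dt = 0 and dividing by p* gives c·(h−p*) = e.
So p* = h − e/c = 0.95 − 0.41/0.63 = 0.95 − 0.6508 = 0.2992.

0.299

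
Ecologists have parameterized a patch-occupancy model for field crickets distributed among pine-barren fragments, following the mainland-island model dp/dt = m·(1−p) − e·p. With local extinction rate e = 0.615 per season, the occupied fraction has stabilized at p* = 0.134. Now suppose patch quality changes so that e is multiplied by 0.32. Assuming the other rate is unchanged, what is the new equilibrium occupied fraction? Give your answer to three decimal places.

Balance m(1−p*) = e·p* gives m = e·p*/(1−p*) = 0.615×0.13400/0.86600 = 0.09516.
New p* = m/(m+e) = 0.09516/(0.09516+0.19680) = 0.32594.

0.326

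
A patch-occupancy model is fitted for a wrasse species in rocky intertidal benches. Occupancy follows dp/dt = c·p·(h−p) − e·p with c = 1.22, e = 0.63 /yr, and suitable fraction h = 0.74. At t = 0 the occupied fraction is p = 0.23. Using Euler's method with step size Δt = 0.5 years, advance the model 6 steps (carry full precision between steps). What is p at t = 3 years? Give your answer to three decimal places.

0.226

Update rule: p ← p + [c·p·(h−p) − e·p]·Δt with Δt = 0.5.
p: 0.23000 → 0.22910  (Δp = -0.00090)
p: 0.22910 → 0.22833  (Δp = -0.00077)
p: 0.22833 → 0.22768  (Δp = -0.00066)
p: 0.22768 → 0.22711  (Δp = -0.00057)
p: 0.22711 → 0.22663  (Δp = -0.00049)
p: 0.22663 → 0.22621  (Δp = -0.00042)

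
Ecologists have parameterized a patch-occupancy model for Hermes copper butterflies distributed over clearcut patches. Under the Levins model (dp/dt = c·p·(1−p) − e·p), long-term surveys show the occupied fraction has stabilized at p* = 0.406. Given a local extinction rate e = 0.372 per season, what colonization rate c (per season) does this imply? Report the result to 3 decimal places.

0.626

At equilibrium c(1−p*) = e, so c = e/(1−p*).
c = 0.372/(1 − 0.406) = 0.372/0.5940 = 0.6263.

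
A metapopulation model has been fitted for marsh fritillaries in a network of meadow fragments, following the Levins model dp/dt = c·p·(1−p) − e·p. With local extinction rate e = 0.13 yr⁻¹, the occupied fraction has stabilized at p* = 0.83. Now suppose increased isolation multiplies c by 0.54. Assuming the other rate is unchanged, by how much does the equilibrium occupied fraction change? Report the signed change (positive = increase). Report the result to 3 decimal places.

Balance c(1−p*) = e gives c = e/(1 − 0.83000) = 0.13/0.17000 = 0.76471.
New p* = 1 − e/c = 1 − 0.13000/0.41294 = 0.68518.
Δp* = 0.68518 − 0.83000 = -0.14482.

-0.145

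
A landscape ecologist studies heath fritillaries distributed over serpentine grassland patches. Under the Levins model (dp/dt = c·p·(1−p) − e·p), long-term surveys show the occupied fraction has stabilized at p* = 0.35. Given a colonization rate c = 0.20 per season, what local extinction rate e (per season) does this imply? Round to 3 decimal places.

At equilibrium c(1−p*) = e.
e = 0.20 × (1 − 0.35) = 0.20 × 0.6500 = 0.1300.

0.130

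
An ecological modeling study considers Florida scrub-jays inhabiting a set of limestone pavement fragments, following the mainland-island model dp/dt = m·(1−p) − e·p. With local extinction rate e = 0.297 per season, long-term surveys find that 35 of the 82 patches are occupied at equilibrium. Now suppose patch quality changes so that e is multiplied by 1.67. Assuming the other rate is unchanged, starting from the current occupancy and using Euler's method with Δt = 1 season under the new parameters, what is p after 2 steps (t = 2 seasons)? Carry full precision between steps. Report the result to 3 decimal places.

0.318

Observed p* = 35/82 = 0.42683.
Balance m(1−p*) = e·p* gives m = e·p*/(1−p*) = 0.297×0.42683/0.57317 = 0.22117.
Starting from p₀ = 0.42683; update p ← p + (dp/dt)·Δt with the new parameters.
  1  |  dp/dt·Δt = -0.084935  |  p_1 = 0.341895
  2  |  dp/dt·Δt = -0.024023  |  p_2 = 0.317872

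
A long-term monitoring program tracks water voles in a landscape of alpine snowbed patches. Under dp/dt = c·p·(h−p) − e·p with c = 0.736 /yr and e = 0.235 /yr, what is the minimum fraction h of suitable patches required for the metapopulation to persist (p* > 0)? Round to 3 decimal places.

0.319

p* = h − e/c is positive only when h > e/c.
h_min = e/c = 0.235/0.736 = 0.3193.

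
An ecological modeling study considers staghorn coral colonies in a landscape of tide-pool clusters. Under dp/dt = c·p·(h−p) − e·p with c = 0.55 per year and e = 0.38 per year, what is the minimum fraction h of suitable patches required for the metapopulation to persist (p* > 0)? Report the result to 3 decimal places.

p* = h − e/c is positive only when h > e/c.
h_min = e/c = 0.38/0.55 = 0.6909.

0.691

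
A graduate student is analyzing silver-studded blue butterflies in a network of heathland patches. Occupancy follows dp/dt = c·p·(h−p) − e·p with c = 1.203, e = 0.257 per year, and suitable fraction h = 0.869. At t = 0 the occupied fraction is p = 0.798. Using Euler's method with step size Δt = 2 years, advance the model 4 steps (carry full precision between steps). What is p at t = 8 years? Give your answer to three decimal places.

0.667

Update rule: p ← p + [c·p·(h−p) − e·p]·Δt with Δt = 2.
p: 0.79800 → 0.52415  (Δp = -0.27385)
p: 0.52415 → 0.68963  (Δp = +0.16548)
p: 0.68963 → 0.63278  (Δp = -0.05685)
p: 0.63278 → 0.66717  (Δp = +0.03439)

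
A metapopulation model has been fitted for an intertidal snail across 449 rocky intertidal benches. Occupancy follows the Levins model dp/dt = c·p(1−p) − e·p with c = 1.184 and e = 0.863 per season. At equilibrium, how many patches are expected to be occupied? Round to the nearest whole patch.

122

p* = 1 − e/c = 1 − 0.863/1.184 = 0.2711.
Expected occupied patches = N × p* = 449 × 0.2711 = 121.73 ≈ 122.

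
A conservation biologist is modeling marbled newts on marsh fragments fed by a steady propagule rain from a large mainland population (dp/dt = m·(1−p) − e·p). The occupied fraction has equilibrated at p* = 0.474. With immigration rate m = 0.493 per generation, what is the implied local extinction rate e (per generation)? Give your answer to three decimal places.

At equilibrium m(1−p*) = e·p*, so e = m(1−p*)/p*.
e = 0.493 × 0.5260 / 0.474 = 0.5471.

0.547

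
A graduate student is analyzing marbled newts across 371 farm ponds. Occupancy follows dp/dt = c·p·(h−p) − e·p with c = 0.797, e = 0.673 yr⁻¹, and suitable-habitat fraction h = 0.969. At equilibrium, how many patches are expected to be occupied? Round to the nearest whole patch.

p* = h − e/c = 0.969 − 0.8444 = 0.1246.
Expected occupied patches = N × p* = 371 × 0.1246 = 46.22 ≈ 46.

46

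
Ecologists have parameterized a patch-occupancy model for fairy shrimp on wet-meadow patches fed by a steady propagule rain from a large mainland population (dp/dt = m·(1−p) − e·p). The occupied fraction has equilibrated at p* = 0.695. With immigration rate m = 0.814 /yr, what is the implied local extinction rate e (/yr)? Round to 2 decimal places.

0.36

At equilibrium m(1−p*) = e·p*, so e = m(1−p*)/p*.
e = 0.814 × 0.3050 / 0.695 = 0.3572.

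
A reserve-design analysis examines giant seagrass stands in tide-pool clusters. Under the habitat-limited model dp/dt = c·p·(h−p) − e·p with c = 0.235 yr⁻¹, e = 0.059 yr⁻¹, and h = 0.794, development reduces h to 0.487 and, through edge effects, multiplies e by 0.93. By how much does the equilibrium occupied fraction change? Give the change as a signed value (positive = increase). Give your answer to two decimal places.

Before: p* = h − e/c = 0.794 − 0.059/0.235 = 0.794 − 0.2511 = 0.5429.
After: c = 0.235, e = 0.05487, h = 0.487; p* = 0.487 − 0.05487/0.235 = 0.2535.
Δp* = 0.2535 − 0.5429 = -0.2894.

-0.29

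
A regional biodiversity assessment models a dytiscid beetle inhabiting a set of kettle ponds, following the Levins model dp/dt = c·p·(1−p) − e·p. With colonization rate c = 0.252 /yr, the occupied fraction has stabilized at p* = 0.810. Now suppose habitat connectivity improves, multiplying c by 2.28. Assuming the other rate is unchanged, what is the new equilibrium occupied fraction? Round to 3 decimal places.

Balance c(1−p*) = e gives e = 0.252×(1 − 0.81000) = 0.04788.
New p* = 1 − e/c = 1 − 0.04788/0.57456 = 0.91667.

0.917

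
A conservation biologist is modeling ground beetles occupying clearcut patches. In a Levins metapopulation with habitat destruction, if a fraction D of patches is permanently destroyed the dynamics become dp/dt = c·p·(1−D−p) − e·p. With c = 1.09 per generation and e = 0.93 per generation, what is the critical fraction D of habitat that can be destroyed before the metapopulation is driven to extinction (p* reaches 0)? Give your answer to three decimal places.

0.147

The nontrivial equilibrium is p* = (1−D) − e/c; extinction occurs when this hits zero.
So D_crit = 1 − e/c = 1 − 0.93/1.09 = 1 − 0.8532 = 0.1468.
This equals the undisturbed p*, a classic result of Lande's extension.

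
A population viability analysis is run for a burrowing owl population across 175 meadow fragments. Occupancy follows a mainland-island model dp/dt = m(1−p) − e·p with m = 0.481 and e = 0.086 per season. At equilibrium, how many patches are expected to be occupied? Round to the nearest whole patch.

p* = m/(m+e) = 0.481/0.5670 = 0.8483.
Expected occupied patches = N × p* = 175 × 0.8483 = 148.46 ≈ 148.

148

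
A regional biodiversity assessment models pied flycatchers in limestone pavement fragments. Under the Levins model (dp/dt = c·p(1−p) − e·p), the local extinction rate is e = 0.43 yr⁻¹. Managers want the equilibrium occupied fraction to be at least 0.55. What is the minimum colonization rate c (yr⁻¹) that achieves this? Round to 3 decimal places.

p* = 1 − e/c ≥ 0.55 requires e/c ≤ 0.4500, i.e. c ≥ e/0.4500.
c_min = 0.43/0.4500 = 0.9556.

0.956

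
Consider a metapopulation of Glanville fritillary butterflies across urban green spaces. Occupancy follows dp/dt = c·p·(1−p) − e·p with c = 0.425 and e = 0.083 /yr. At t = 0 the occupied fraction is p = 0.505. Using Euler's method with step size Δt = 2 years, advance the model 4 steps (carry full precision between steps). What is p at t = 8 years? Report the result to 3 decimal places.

0.794

Update rule: p ← p + [c·p·(1−p) − e·p]·Δt with Δt = 2.
  1  |  dp/dt·Δt = +0.128649  |  p_1 = 0.633649
  2  |  dp/dt·Δt = +0.092132  |  p_2 = 0.725780
  3  |  dp/dt·Δt = +0.048690  |  p_3 = 0.774471
  4  |  dp/dt·Δt = +0.019904  |  p_4 = 0.794374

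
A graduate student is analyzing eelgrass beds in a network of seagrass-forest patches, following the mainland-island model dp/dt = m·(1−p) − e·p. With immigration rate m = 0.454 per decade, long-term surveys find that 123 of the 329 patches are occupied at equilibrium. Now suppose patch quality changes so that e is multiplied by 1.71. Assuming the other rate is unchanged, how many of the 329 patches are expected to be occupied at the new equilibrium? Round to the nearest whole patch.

85

Observed p* = 123/329 = 0.37386.
Balance m(1−p*) = e·p* gives e = m(1−p*)/p* = 0.454×0.62614/0.37386 = 0.76036.
New p* = m/(m+e) = 0.45400/(0.45400+1.30022) = 0.25880.
Expected occupied = 329 × 0.25880 = 85.15 ≈ 85.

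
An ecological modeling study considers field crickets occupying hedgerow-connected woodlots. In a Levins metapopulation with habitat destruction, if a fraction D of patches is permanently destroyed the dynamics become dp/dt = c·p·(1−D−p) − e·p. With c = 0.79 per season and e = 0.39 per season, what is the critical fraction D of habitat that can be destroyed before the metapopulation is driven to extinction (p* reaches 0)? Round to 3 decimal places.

The nontrivial equilibrium is p* = (1−D) − e/c; extinction occurs when this hits zero.
So D_crit = 1 − e/c = 1 − 0.39/0.79 = 1 − 0.4937 = 0.5063.
This equals the undisturbed p*, a classic result of Lande's extension.

0.506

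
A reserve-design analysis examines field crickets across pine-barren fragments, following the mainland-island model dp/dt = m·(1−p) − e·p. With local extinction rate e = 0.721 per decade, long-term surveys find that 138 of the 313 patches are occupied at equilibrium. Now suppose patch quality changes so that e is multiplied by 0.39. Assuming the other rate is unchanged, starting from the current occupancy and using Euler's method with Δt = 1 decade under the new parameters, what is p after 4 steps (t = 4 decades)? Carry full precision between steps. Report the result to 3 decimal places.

0.669

Observed p* = 138/313 = 0.44089.
Balance m(1−p*) = e·p* gives m = e·p*/(1−p*) = 0.721×0.44089/0.55911 = 0.56856.
Starting from p₀ = 0.44089; update p ← p + (dp/dt)·Δt with the new parameters.
  1  |  dp/dt·Δt = +0.193910  |  p_1 = 0.634804
  2  |  dp/dt·Δt = +0.029135  |  p_2 = 0.663939
  3  |  dp/dt·Δt = +0.004378  |  p_3 = 0.668317
  4  |  dp/dt·Δt = +0.000658  |  p_4 = 0.668975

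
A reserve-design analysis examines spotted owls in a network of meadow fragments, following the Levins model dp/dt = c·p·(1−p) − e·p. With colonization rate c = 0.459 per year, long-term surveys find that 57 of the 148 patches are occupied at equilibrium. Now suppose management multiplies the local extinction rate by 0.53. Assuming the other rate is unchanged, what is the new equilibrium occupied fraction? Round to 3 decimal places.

0.674

Observed p* = 57/148 = 0.38514.
Balance c(1−p*) = e gives e = 0.459×(1 − 0.38514) = 0.28222.
New p* = 1 − e/c = 1 − 0.14958/0.45900 = 0.67412.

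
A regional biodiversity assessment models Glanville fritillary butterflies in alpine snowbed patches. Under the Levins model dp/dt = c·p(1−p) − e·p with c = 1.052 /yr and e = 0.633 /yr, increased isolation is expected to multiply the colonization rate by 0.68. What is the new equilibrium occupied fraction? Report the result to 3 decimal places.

Before: p* = 1 − 0.633/1.052 = 0.3983.
After the change, c = 0.71536, e = 0.633, so p* = 1 − 0.633/0.71536 = 0.1151.

0.115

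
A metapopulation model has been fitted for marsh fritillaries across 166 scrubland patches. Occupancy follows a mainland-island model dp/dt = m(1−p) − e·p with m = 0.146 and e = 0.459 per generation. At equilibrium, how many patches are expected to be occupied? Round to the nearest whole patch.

40

p* = m/(m+e) = 0.146/0.6050 = 0.2413.
Expected occupied patches = N × p* = 166 × 0.2413 = 40.06 ≈ 40.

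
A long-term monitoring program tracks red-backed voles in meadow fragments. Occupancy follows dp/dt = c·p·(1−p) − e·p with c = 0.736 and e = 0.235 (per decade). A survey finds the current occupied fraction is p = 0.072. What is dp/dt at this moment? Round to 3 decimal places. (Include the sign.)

0.032

Colonization term: c·p·(1−p) = 0.736×0.072×0.9280 = 0.04918.
Extinction term: e·p = 0.01692.
dp/dt = 0.04918 − 0.01692 = 0.03226.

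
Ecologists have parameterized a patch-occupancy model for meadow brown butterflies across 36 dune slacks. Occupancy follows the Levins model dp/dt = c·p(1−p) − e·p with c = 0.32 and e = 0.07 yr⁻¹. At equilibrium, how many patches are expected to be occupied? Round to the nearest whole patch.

p* = 1 − e/c = 1 − 0.07/0.32 = 0.7812.
Expected occupied patches = N × p* = 36 × 0.7812 = 28.12 ≈ 28.

28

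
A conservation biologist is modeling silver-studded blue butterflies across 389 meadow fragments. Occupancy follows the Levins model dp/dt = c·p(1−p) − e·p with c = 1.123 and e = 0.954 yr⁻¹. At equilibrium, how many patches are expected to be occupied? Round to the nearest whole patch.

p* = 1 − e/c = 1 − 0.954/1.123 = 0.1505.
Expected occupied patches = N × p* = 389 × 0.1505 = 58.54 ≈ 59.

59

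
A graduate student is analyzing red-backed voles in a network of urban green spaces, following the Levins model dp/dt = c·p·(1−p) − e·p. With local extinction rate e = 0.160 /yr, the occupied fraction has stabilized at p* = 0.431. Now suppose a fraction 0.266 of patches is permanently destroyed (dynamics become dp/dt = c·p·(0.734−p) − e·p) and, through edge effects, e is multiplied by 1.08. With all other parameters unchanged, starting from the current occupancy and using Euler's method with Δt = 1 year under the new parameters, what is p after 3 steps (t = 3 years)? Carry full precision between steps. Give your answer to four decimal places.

Balance c(1−p*) = e gives c = e/(1 − 0.43100) = 0.160/0.56900 = 0.28120.
Starting from p₀ = 0.43100; update p ← p + (dp/dt)·Δt with the new parameters.
step 1: Δp = -0.03775, p = 0.39325
step 2: Δp = -0.03027, p = 0.36297
step 3: Δp = -0.02485, p = 0.33812

0.3381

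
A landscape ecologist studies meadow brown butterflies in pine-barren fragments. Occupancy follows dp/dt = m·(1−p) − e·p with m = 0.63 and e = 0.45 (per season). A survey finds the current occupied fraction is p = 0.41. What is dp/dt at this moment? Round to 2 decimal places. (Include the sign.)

Colonization term: m·(1−p) = 0.63×0.5900 = 0.37170.
Extinction term: e·p = 0.18450.
dp/dt = 0.37170 − 0.18450 = 0.18720.

0.19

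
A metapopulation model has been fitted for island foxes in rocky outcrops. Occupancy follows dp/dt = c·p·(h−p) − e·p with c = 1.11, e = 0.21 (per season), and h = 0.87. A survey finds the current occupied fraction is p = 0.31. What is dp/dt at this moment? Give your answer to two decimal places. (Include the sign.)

Colonization term: c·p·(h−p) = 1.11×0.31×0.5600 = 0.19270.
Extinction term: e·p = 0.06510.
dp/dt = 0.19270 − 0.06510 = 0.12760.

0.13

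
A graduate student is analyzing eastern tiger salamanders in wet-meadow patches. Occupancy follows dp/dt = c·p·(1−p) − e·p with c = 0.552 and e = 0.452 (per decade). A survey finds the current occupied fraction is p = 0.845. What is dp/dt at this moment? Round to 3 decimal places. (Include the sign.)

Colonization term: c·p·(1−p) = 0.552×0.845×0.1550 = 0.07230.
Extinction term: e·p = 0.38194.
dp/dt = 0.07230 − 0.38194 = -0.30964.

-0.310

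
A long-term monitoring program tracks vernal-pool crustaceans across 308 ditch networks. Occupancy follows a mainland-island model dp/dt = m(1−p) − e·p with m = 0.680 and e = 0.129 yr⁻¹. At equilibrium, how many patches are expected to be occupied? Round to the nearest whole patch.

259

p* = m/(m+e) = 0.680/0.8090 = 0.8405.
Expected occupied patches = N × p* = 308 × 0.8405 = 258.89 ≈ 259.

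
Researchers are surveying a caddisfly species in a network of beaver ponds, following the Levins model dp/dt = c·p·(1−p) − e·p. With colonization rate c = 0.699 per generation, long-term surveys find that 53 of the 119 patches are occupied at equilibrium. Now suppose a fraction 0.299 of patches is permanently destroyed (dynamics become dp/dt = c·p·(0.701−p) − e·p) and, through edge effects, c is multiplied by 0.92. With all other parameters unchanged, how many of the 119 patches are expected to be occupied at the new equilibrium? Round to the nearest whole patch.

12

Observed p* = 53/119 = 0.44538.
Balance c(1−p*) = e gives e = 0.699×(1 − 0.44538) = 0.38768.
New p* = 0.701 − e/c = 0.701 − 0.38768/0.64308 = 0.09815.
Expected occupied = 119 × 0.09815 = 11.68 ≈ 12.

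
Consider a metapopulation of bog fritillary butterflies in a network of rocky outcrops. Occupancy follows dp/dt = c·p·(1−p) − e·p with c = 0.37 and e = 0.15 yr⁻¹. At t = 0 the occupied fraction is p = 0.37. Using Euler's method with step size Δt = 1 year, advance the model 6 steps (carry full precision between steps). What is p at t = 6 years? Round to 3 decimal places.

Update rule: p ← p + [c·p·(1−p) − e·p]·Δt with Δt = 1.
  1  |  dp/dt·Δt = +0.030747  |  p_1 = 0.400747
  2  |  dp/dt·Δt = +0.028743  |  p_2 = 0.429490
  3  |  dp/dt·Δt = +0.026237  |  p_3 = 0.455727
  4  |  dp/dt·Δt = +0.023416  |  p_4 = 0.479143
  5  |  dp/dt·Δt = +0.020468  |  p_5 = 0.499610
  6  |  dp/dt·Δt = +0.017558  |  p_6 = 0.517169

0.517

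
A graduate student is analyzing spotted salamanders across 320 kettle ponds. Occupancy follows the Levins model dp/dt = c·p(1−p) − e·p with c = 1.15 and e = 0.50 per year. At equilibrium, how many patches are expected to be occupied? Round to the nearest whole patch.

p* = 1 − e/c = 1 − 0.50/1.15 = 0.5652.
Expected occupied patches = N × p* = 320 × 0.5652 = 180.87 ≈ 181.

181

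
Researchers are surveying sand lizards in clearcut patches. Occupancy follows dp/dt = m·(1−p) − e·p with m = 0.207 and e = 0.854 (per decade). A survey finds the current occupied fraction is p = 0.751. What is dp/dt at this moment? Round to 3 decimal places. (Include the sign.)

Colonization term: m·(1−p) = 0.207×0.2490 = 0.05154.
Extinction term: e·p = 0.64135.
dp/dt = 0.05154 − 0.64135 = -0.58981.

-0.590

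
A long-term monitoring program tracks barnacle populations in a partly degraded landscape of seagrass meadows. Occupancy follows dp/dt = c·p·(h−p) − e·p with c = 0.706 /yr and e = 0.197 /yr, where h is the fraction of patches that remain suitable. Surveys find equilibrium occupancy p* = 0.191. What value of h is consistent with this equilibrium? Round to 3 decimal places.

At equilibrium c(h−p*) = e, so h = p* + e/c.
h = 0.191 + 0.197/0.706 = 0.191 + 0.2790 = 0.4700.

0.470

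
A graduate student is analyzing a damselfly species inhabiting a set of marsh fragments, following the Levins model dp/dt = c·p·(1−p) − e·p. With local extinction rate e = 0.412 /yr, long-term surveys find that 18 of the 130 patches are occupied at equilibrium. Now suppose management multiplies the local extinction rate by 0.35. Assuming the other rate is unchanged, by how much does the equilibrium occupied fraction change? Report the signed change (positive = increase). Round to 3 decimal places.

0.560

Observed p* = 18/130 = 0.13846.
Balance c(1−p*) = e gives c = e/(1 − 0.13846) = 0.412/0.86154 = 0.47821.
New p* = 1 − e/c = 1 − 0.14420/0.47821 = 0.69846.
Δp* = 0.69846 − 0.13846 = +0.56000.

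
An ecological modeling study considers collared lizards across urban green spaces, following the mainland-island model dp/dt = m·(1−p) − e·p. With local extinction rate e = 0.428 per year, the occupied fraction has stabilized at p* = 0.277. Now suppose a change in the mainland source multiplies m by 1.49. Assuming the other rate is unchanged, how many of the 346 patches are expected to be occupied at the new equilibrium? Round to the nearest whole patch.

126

Balance m(1−p*) = e·p* gives m = e·p*/(1−p*) = 0.428×0.27700/0.72300 = 0.16398.
New p* = m/(m+e) = 0.24433/(0.24433+0.42800) = 0.36341.
Expected occupied = 346 × 0.36341 = 125.74 ≈ 126.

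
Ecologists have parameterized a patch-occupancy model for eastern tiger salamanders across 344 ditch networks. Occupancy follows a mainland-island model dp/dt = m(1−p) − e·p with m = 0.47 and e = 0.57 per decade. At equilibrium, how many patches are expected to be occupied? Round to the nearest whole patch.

155

p* = m/(m+e) = 0.47/1.0400 = 0.4519.
Expected occupied patches = N × p* = 344 × 0.4519 = 155.46 ≈ 155.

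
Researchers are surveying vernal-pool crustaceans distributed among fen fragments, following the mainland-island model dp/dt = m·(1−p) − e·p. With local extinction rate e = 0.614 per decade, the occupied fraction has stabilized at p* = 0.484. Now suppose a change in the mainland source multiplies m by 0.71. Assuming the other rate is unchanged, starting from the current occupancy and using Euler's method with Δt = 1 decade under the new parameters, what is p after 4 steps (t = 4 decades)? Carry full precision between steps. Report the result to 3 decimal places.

0.400

Balance m(1−p*) = e·p* gives m = e·p*/(1−p*) = 0.614×0.48400/0.51600 = 0.57592.
Starting from p₀ = 0.48400; update p ← p + (dp/dt)·Δt with the new parameters.
  1  |  dp/dt·Δt = -0.086181  |  p_1 = 0.397819
  2  |  dp/dt·Δt = +0.001974  |  p_2 = 0.399793
  3  |  dp/dt·Δt = -0.000045  |  p_3 = 0.399748
  4  |  dp/dt·Δt = +0.000001  |  p_4 = 0.399749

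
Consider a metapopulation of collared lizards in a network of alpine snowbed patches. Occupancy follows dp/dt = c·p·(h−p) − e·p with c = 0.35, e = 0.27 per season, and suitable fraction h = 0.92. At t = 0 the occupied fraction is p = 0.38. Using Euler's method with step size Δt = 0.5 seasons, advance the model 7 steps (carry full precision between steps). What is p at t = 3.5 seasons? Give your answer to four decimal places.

0.2990

Update rule: p ← p + [c·p·(h−p) − e·p]·Δt with Δt = 0.5.
step 1: Δp = -0.01539, p = 0.36461
step 2: Δp = -0.01378, p = 0.35083
step 3: Δp = -0.01242, p = 0.33841
step 4: Δp = -0.01124, p = 0.32717
step 5: Δp = -0.01023, p = 0.31694
step 6: Δp = -0.00934, p = 0.30760
step 7: Δp = -0.00856, p = 0.29904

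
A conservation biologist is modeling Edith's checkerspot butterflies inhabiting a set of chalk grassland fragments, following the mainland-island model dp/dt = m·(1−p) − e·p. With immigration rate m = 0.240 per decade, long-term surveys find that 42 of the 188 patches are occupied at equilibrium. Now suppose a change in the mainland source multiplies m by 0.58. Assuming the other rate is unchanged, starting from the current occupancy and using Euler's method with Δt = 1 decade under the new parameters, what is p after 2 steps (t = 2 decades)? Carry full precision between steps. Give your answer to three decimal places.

0.143

Observed p* = 42/188 = 0.22340.
Balance m(1−p*) = e·p* gives e = m(1−p*)/p* = 0.240×0.77660/0.22340 = 0.83429.
Starting from p₀ = 0.22340; update p ← p + (dp/dt)·Δt with the new parameters.
step 1: Δp = -0.07828, p = 0.14512
step 2: Δp = -0.00208, p = 0.14305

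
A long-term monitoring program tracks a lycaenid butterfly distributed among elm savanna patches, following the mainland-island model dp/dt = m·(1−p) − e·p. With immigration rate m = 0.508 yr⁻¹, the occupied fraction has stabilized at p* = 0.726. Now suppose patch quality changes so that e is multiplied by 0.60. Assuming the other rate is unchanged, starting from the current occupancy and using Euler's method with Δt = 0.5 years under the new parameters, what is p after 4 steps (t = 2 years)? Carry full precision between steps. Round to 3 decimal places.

Balance m(1−p*) = e·p* gives e = m(1−p*)/p* = 0.508×0.27400/0.72600 = 0.19172.
Starting from p₀ = 0.72600; update p ← p + (dp/dt)·Δt with the new parameters.
t = 0.5: p = 0.72600 + (+0.02784) = 0.75384
t = 1: p = 0.75384 + (+0.01917) = 0.77300
t = 1.5: p = 0.77300 + (+0.01320) = 0.78620
t = 2: p = 0.78620 + (+0.00908) = 0.79529

0.795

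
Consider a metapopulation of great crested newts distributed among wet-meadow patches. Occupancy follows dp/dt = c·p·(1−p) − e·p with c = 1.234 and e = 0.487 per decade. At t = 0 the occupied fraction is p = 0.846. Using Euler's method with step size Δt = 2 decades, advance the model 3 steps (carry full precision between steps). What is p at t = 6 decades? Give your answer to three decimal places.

0.621

Update rule: p ← p + [c·p·(1−p) − e·p]·Δt with Δt = 2.
t = 2: p = 0.84600 + (-0.50246) = 0.34354
t = 4: p = 0.34354 + (+0.22198) = 0.56551
t = 6: p = 0.56551 + (+0.05560) = 0.62111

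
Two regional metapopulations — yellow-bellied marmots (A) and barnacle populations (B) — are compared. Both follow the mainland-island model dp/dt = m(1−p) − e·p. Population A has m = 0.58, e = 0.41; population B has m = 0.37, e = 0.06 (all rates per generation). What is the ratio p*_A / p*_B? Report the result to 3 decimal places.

0.681

A: p*_A = m/(m+e) = 0.58/0.9900 = 0.5859.
B: p*_B = 0.37/0.4300 = 0.8605.
p*_A / p*_B = 0.5859/0.8605 = 0.6809.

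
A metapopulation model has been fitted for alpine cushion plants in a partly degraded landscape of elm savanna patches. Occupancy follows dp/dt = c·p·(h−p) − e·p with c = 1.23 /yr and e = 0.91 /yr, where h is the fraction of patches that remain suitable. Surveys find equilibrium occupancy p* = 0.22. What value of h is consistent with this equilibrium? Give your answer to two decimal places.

At equilibrium c(h−p*) = e, so h = p* + e/c.
h = 0.22 + 0.91/1.23 = 0.22 + 0.7398 = 0.9598.

0.96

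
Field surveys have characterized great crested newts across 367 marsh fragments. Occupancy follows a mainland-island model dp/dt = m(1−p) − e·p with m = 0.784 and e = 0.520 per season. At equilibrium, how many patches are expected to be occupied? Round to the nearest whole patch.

p* = m/(m+e) = 0.784/1.3040 = 0.6012.
Expected occupied patches = N × p* = 367 × 0.6012 = 220.65 ≈ 221.

221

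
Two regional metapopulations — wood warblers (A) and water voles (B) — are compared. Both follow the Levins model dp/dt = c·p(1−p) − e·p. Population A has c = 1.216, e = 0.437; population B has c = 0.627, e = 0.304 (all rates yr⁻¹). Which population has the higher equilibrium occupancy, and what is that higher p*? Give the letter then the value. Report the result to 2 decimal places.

A, 0.64

A: p*_A = 1 − 0.437/1.216 = 0.6406.
B: p*_B = 1 − 0.304/0.627 = 0.5152.
A is higher at 0.6406.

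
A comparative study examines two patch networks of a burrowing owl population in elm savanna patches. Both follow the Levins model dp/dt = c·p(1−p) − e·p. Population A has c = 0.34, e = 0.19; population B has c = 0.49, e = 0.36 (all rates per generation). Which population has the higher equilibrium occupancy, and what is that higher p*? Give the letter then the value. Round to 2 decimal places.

A, 0.44

A: p*_A = 1 − 0.19/0.34 = 0.4412.
B: p*_B = 1 − 0.36/0.49 = 0.2653.
A is higher at 0.4412.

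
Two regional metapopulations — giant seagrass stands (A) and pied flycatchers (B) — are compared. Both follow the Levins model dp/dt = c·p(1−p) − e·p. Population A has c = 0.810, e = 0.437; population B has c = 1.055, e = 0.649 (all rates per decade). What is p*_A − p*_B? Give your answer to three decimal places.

A: p*_A = 1 − 0.437/0.810 = 0.4605.
B: p*_B = 1 − 0.649/1.055 = 0.3848.
p*_A − p*_B = 0.4605 − 0.3848 = 0.0757.

0.076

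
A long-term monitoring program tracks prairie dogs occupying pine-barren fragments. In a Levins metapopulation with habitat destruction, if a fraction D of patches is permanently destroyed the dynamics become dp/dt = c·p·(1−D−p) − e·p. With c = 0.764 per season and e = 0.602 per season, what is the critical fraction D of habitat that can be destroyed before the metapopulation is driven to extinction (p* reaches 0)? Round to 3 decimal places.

The nontrivial equilibrium is p* = (1−D) − e/c; extinction occurs when this hits zero.
So D_crit = 1 − e/c = 1 − 0.602/0.764 = 1 − 0.7880 = 0.2120.
This equals the undisturbed p*, a classic result of Lande's extension.

0.212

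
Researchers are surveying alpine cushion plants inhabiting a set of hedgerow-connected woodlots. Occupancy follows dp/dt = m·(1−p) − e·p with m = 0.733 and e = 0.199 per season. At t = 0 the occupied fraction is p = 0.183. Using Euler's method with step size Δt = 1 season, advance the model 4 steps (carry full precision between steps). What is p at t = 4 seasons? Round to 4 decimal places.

0.7865

Update rule: p ← p + [m·(1−p) − e·p]·Δt with Δt = 1.
  1  |  dp/dt·Δt = +0.562444  |  p_1 = 0.745444
  2  |  dp/dt·Δt = +0.038246  |  p_2 = 0.783690
  3  |  dp/dt·Δt = +0.002601  |  p_3 = 0.786291
  4  |  dp/dt·Δt = +0.000177  |  p_4 = 0.786468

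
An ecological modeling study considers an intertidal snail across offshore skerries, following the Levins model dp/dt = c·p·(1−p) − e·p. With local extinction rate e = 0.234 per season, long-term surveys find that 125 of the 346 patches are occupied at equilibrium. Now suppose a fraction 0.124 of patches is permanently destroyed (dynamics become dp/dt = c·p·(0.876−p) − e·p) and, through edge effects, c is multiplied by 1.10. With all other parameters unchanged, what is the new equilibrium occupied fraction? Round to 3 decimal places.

Observed p* = 125/346 = 0.36127.
Balance c(1−p*) = e gives c = e/(1 − 0.36127) = 0.234/0.63873 = 0.36635.
New p* = 0.876 − e/c = 0.876 − 0.23400/0.40299 = 0.29534.

0.295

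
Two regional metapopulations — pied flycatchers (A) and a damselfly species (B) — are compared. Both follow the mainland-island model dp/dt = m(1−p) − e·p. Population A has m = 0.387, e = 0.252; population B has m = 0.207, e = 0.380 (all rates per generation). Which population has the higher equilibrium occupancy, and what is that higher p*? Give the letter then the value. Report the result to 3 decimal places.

A, 0.606

A: p*_A = m/(m+e) = 0.387/0.6390 = 0.6056.
B: p*_B = 0.207/0.5870 = 0.3526.
A is higher at 0.6056.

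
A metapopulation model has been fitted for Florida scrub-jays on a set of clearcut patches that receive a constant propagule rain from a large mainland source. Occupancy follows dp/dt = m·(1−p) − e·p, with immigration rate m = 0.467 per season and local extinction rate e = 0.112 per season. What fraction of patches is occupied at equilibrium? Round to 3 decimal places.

Setting dp/dt = 0: m − m·p* = e·p*, so m = (m+e)·p*.
p* = m/(m+e) = 0.467/(0.467+0.112) = 0.467/0.5790 = 0.8066.

0.807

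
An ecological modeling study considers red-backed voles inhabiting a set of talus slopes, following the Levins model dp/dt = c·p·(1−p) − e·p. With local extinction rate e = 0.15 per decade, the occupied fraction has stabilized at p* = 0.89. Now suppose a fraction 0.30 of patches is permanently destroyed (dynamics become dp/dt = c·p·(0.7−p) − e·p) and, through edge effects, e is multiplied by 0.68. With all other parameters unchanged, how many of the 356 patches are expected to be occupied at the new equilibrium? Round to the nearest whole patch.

Balance c(1−p*) = e gives c = e/(1 − 0.89000) = 0.15/0.11000 = 1.36364.
New p* = 0.7 − e/c = 0.7 − 0.10200/1.36364 = 0.62520.
Expected occupied = 356 × 0.62520 = 222.57 ≈ 223.

223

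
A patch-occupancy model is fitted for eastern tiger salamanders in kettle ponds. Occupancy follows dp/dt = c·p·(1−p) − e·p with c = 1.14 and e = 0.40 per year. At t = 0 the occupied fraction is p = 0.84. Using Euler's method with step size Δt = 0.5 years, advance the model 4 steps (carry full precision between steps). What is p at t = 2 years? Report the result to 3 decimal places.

0.670

Update rule: p ← p + [c·p·(1−p) − e·p]·Δt with Δt = 0.5.
t = 0.5: p = 0.84000 + (-0.09139) = 0.74861
t = 1: p = 0.74861 + (-0.04245) = 0.70616
t = 1.5: p = 0.70616 + (-0.02296) = 0.68320
t = 2: p = 0.68320 + (-0.01327) = 0.66993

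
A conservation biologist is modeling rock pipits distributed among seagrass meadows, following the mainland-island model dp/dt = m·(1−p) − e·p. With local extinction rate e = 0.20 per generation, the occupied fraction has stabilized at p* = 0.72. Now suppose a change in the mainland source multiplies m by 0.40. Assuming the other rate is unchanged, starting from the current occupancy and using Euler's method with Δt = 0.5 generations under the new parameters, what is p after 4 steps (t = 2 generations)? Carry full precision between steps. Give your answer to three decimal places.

Balance m(1−p*) = e·p* gives m = e·p*/(1−p*) = 0.20×0.72000/0.28000 = 0.51429.
Starting from p₀ = 0.72000; update p ← p + (dp/dt)·Δt with the new parameters.
  1  |  dp/dt·Δt = -0.043200  |  p_1 = 0.676800
  2  |  dp/dt·Δt = -0.034437  |  p_2 = 0.642363
  3  |  dp/dt·Δt = -0.027451  |  p_3 = 0.614913
  4  |  dp/dt·Δt = -0.021882  |  p_4 = 0.593030

0.593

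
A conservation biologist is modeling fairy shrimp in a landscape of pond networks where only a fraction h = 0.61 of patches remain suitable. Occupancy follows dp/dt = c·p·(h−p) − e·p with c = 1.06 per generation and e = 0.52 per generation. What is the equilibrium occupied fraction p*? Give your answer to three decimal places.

0.119

Setting dp/dt = 0 and dividing by p* gives c·(h−p*) = e.
So p* = h − e/c = 0.61 − 0.52/1.06 = 0.61 − 0.4906 = 0.1194.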